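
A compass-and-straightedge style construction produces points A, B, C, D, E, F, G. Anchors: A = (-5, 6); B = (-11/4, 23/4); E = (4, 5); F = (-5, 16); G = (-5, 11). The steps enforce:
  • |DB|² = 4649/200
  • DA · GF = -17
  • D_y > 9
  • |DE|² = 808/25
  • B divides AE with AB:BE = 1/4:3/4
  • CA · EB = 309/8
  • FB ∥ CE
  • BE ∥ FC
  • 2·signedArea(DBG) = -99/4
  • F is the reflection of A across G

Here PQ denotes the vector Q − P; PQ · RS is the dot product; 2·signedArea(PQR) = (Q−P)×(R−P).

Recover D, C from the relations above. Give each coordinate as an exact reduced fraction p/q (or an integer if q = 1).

C = (7/4, 61/4)
D = (2/5, 47/5)

1. D_x = 2/5  [2·signedArea(DBG) = -99/4 ∩ DA · GF = -17]
2. D_y = 47/5  [2·signedArea(DBG) = -99/4 ∩ DA · GF = -17]
   → D = (2/5, 47/5)
3. C_x = 7/4  [FB ∥ CE ∩ BE ∥ FC]
4. C_y = 61/4  [FB ∥ CE ∩ BE ∥ FC]
   → C = (7/4, 61/4)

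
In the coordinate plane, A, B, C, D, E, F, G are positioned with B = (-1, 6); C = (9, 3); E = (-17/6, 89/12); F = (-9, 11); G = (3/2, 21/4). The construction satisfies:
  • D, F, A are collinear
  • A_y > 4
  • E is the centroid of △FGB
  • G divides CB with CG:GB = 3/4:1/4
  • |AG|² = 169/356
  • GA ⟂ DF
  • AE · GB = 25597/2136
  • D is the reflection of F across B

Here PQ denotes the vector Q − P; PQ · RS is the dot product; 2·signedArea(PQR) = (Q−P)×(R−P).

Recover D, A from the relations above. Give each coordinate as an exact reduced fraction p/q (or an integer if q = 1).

1. D_x = 7  [D is the reflection of F across B]
2. D_y = 1  [D is the reflection of F across B]
   → D = (7, 1)
3. A_x = 101/89  [D, F, A are collinear ∩ GA ⟂ DF]
4. A_y = 1661/356  [D, F, A are collinear ∩ GA ⟂ DF]
   → A = (101/89, 1661/356)

A = (101/89, 1661/356)
D = (7, 1)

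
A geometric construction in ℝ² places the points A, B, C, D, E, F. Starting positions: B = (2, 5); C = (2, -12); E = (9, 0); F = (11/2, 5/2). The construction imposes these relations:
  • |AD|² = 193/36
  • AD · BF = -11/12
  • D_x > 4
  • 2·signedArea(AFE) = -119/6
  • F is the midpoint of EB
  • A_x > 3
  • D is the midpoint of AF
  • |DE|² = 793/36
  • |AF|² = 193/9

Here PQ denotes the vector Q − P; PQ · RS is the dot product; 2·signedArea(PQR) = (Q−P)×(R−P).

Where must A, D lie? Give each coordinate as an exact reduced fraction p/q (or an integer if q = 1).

A = (19/6, -3/2)
D = (13/3, 1/2)

1. A_x = 19/6  [line 5/2·x + 7/2·y + -8/3 = 0 ∩ |AF|² = 193/9]
2. A_y = -3/2  [line 5/2·x + 7/2·y + -8/3 = 0 ∩ |AF|² = 193/9]
   → A = (19/6, -3/2)
3. D_x = 13/3  [D is the midpoint of AF]
4. D_y = 1/2  [D is the midpoint of AF]
   → D = (13/3, 1/2)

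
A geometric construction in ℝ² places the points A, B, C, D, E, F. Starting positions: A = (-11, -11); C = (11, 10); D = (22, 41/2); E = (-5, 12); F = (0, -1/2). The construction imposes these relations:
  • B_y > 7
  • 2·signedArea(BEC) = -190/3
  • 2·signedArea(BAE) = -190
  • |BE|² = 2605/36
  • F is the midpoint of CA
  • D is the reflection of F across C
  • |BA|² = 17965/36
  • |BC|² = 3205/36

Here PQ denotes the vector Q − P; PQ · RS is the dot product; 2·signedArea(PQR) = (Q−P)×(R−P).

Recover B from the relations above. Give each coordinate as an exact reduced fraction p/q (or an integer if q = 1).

1. B_x = 2  [2·signedArea(BEC) = -190/3 ∩ 2·signedArea(BAE) = -190]
2. B_y = 43/6  [2·signedArea(BEC) = -190/3 ∩ 2·signedArea(BAE) = -190]
   → B = (2, 43/6)

B = (2, 43/6)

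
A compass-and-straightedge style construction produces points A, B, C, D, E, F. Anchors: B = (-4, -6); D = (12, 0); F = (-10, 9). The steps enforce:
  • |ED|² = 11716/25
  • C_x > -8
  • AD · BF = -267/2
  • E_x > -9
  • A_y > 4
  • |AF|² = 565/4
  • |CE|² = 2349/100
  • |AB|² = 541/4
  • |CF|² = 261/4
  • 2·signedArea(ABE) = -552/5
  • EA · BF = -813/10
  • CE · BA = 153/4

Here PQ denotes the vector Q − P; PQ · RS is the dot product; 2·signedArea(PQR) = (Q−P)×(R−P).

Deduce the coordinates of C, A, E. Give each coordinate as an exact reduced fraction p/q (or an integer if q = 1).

A = (1, 9/2)
C = (-7, 3/2)
E = (-44/5, 6)

1. A_x = 1  [line 6·x + -15·y + 123/2 = 0 ∩ |AF|² = 565/4]
2. A_y = 9/2  [line 6·x + -15·y + 123/2 = 0 ∩ |AF|² = 565/4]
   → A = (1, 9/2)
3. E_x = -44/5  [2·signedArea(ABE) = -552/5 ∩ EA · BF = -813/10]
4. E_y = 6  [2·signedArea(ABE) = -552/5 ∩ EA · BF = -813/10]
   → E = (-44/5, 6)
5. C_x = -7  [line -5·x + -21/2·y + -77/4 = 0 ∩ |CF|² = 261/4]
6. C_y = 3/2  [line -5·x + -21/2·y + -77/4 = 0 ∩ |CF|² = 261/4]
   → C = (-7, 3/2)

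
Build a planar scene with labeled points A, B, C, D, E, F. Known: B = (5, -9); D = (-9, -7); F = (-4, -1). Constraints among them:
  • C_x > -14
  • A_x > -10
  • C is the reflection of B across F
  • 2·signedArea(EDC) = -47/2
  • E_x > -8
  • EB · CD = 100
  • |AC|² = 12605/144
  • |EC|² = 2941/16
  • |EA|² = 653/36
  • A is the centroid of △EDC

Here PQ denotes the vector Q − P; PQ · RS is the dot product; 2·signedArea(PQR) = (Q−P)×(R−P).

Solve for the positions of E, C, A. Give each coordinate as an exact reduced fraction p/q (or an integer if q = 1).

A = (-119/12, -11/6)
C = (-13, 7)
E = (-31/4, -11/2)

1. C_x = -13  [C is the reflection of B across F]
2. C_y = 7  [C is the reflection of B across F]
   → C = (-13, 7)
3. E_x = -31/4  [2·signedArea(EDC) = -47/2 ∩ EB · CD = 100]
4. E_y = -11/2  [2·signedArea(EDC) = -47/2 ∩ EB · CD = 100]
   → E = (-31/4, -11/2)
5. A_x = -119/12  [A is the centroid of △EDC]
6. A_y = -11/6  [A is the centroid of △EDC]
   → A = (-119/12, -11/6)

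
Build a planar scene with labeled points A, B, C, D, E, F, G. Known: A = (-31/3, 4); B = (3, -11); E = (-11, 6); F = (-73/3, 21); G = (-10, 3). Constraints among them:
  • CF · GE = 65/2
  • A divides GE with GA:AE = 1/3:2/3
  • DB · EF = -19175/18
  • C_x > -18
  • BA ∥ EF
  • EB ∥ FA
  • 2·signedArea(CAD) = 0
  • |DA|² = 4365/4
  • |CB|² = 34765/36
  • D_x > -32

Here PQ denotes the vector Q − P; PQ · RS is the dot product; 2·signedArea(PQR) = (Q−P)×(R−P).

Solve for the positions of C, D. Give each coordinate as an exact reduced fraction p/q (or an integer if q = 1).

C = (-52/3, 25/2)
D = (-94/3, 59/2)

1. D_x = -94/3  [line 40/3·x + -15·y + 15485/18 = 0 ∩ |DA|² = 4365/4]
2. D_y = 59/2  [line 40/3·x + -15·y + 15485/18 = 0 ∩ |DA|² = 4365/4]
   → D = (-94/3, 59/2)
3. C_x = -52/3  [2·signedArea(CAD) = 0 ∩ CF · GE = 65/2]
4. C_y = 25/2  [2·signedArea(CAD) = 0 ∩ CF · GE = 65/2]
   → C = (-52/3, 25/2)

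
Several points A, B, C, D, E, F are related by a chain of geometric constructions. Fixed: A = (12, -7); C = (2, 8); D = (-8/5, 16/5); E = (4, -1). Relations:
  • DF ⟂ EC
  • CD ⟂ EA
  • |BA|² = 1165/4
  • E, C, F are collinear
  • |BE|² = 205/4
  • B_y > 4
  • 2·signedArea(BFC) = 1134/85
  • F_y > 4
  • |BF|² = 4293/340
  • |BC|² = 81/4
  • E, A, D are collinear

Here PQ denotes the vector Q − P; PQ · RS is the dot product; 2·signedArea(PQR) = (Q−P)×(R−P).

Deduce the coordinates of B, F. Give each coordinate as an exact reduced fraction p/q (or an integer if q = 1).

1. F_x = 242/85  [E, C, F are collinear ∩ DF ⟂ EC]
2. F_y = 356/85  [E, C, F are collinear ∩ DF ⟂ EC]
   → F = (242/85, 356/85)
3. B_x = -7/10  [line -324/85·x + -72/85·y + 18/17 = 0 ∩ |BF|² = 4293/340]
4. B_y = 22/5  [line -324/85·x + -72/85·y + 18/17 = 0 ∩ |BF|² = 4293/340]
   → B = (-7/10, 22/5)

B = (-7/10, 22/5)
F = (242/85, 356/85)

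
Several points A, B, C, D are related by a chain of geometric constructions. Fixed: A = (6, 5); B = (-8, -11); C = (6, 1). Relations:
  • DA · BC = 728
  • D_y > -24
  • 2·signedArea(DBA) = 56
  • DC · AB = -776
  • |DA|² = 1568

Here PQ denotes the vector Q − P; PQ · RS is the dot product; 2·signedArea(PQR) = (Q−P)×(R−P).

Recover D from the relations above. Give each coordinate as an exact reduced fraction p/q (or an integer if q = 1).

D = (-22, -23)

1. D_x = -22  [DA · BC = 728 ∩ 2·signedArea(DBA) = 56]
2. D_y = -23  [DA · BC = 728 ∩ 2·signedArea(DBA) = 56]
   → D = (-22, -23)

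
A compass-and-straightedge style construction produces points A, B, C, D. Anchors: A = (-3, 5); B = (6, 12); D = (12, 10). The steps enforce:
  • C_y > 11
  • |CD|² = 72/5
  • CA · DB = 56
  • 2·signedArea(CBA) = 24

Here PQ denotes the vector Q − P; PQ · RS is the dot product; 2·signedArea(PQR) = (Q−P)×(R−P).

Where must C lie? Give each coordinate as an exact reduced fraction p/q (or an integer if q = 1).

C = (42/5, 56/5)

1. C_x = 42/5  [2·signedArea(CBA) = 24 ∩ CA · DB = 56]
2. C_y = 56/5  [2·signedArea(CBA) = 24 ∩ CA · DB = 56]
   → C = (42/5, 56/5)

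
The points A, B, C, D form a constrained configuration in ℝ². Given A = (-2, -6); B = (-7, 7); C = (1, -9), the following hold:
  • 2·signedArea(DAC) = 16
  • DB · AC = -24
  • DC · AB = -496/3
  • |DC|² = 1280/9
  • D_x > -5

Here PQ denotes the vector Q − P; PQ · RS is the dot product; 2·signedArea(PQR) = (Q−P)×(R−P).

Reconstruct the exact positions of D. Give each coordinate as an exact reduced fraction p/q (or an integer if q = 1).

D = (-13/3, 5/3)

1. D_x = -13/3  [DB · AC = -24 ∩ DC · AB = -496/3]
2. D_y = 5/3  [DB · AC = -24 ∩ DC · AB = -496/3]
   → D = (-13/3, 5/3)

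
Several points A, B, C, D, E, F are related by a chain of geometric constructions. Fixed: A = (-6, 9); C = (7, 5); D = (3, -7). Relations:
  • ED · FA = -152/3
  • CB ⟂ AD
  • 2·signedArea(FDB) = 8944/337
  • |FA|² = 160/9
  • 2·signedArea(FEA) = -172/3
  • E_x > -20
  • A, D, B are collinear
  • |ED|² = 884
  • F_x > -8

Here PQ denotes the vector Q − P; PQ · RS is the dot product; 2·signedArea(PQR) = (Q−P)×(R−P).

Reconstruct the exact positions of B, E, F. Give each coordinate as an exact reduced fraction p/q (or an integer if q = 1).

1. B_x = -393/337  [A, D, B are collinear ∩ CB ⟂ AD]
2. B_y = 137/337  [A, D, B are collinear ∩ CB ⟂ AD]
   → B = (-393/337, 137/337)
3. F_x = -22/3  [line -2496/337·x + -1404/337·y + -11284/337 = 0 ∩ |FA|² = 160/9]
4. F_y = 5  [line -2496/337·x + -1404/337·y + -11284/337 = 0 ∩ |FA|² = 160/9]
   → F = (-22/3, 5)
5. E_x = -19  [ED · FA = -152/3 ∩ 2·signedArea(FEA) = -172/3]
6. E_y = 13  [ED · FA = -152/3 ∩ 2·signedArea(FEA) = -172/3]
   → E = (-19, 13)

B = (-393/337, 137/337)
E = (-19, 13)
F = (-22/3, 5)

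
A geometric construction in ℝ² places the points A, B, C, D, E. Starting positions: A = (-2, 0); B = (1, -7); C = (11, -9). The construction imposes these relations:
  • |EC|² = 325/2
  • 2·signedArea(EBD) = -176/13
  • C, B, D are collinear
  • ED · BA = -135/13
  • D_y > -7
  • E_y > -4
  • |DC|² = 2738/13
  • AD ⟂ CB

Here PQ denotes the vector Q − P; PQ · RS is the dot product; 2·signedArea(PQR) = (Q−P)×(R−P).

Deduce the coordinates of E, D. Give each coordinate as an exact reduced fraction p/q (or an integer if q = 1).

D = (-42/13, -80/13)
E = (-1/2, -7/2)

1. D_x = -42/13  [C, B, D are collinear ∩ AD ⟂ CB]
2. D_y = -80/13  [C, B, D are collinear ∩ AD ⟂ CB]
   → D = (-42/13, -80/13)
3. E_x = -1/2  [2·signedArea(EBD) = -176/13 ∩ ED · BA = -135/13]
4. E_y = -7/2  [2·signedArea(EBD) = -176/13 ∩ ED · BA = -135/13]
   → E = (-1/2, -7/2)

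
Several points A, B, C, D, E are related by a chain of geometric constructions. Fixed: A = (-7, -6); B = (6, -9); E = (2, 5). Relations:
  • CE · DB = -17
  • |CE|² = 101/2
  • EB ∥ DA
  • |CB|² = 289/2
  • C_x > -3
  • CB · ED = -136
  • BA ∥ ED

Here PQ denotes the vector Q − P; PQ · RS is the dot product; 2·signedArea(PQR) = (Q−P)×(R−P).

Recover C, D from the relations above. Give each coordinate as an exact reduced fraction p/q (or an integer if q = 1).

C = (-5/2, -1/2)
D = (-11, 8)

1. D_x = -11  [EB ∥ DA ∩ BA ∥ ED]
2. D_y = 8  [EB ∥ DA ∩ BA ∥ ED]
   → D = (-11, 8)
3. C_x = -5/2  [CE · DB = -17 ∩ CB · ED = -136]
4. C_y = -1/2  [CE · DB = -17 ∩ CB · ED = -136]
   → C = (-5/2, -1/2)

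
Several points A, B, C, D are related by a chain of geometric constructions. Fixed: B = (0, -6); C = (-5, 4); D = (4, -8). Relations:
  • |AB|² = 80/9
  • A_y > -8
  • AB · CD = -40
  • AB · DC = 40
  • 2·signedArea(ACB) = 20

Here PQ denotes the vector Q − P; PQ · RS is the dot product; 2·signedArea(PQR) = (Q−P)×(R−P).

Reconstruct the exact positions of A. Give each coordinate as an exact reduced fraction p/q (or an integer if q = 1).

1. A_x = 8/3  [AB · CD = -40 ∩ 2·signedArea(ACB) = 20]
2. A_y = -22/3  [AB · CD = -40 ∩ 2·signedArea(ACB) = 20]
   → A = (8/3, -22/3)

A = (8/3, -22/3)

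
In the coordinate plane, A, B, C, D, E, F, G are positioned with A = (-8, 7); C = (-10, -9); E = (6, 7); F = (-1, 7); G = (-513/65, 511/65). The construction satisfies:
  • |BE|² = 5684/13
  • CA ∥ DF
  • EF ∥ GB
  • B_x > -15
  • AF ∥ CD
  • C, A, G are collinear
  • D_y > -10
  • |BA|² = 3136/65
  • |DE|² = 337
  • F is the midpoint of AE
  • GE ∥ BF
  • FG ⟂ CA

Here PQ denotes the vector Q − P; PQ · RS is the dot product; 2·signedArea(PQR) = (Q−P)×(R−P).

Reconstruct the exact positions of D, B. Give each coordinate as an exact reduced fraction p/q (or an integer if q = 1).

B = (-968/65, 511/65)
D = (-3, -9)

1. D_x = -3  [CA ∥ DF ∩ AF ∥ CD]
2. D_y = -9  [CA ∥ DF ∩ AF ∥ CD]
   → D = (-3, -9)
3. B_x = -968/65  [GE ∥ BF ∩ EF ∥ GB]
4. B_y = 511/65  [GE ∥ BF ∩ EF ∥ GB]
   → B = (-968/65, 511/65)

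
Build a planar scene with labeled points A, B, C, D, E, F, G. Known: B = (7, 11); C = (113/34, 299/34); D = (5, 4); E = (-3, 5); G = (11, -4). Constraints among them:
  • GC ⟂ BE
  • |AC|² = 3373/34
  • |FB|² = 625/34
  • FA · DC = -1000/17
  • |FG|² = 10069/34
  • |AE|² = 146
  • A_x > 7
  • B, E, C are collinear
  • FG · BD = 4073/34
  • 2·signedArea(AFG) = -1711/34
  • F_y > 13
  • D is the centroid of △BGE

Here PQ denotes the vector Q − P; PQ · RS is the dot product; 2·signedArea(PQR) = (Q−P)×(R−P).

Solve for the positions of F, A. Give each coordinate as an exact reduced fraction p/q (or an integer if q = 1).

1. F_x = 363/34  [line 2·x + 7·y + -3869/34 = 0 ∩ |FG|² = 10069/34]
2. F_y = 449/34  [line 2·x + 7·y + -3869/34 = 0 ∩ |FG|² = 10069/34]
   → F = (363/34, 449/34)
3. A_x = 8  [FA · DC = -1000/17 ∩ 2·signedArea(AFG) = -1711/34]
4. A_y = 0  [FA · DC = -1000/17 ∩ 2·signedArea(AFG) = -1711/34]
   → A = (8, 0)

A = (8, 0)
F = (363/34, 449/34)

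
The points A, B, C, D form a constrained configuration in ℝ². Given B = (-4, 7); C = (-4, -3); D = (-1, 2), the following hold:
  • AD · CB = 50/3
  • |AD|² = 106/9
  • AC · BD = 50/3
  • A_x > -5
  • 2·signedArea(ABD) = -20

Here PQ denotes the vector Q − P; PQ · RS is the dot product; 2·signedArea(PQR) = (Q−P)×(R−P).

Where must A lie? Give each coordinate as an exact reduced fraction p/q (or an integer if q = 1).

1. A_x = -4  [2·signedArea(ABD) = -20 ∩ AD · CB = 50/3]
2. A_y = 1/3  [2·signedArea(ABD) = -20 ∩ AD · CB = 50/3]
   → A = (-4, 1/3)

A = (-4, 1/3)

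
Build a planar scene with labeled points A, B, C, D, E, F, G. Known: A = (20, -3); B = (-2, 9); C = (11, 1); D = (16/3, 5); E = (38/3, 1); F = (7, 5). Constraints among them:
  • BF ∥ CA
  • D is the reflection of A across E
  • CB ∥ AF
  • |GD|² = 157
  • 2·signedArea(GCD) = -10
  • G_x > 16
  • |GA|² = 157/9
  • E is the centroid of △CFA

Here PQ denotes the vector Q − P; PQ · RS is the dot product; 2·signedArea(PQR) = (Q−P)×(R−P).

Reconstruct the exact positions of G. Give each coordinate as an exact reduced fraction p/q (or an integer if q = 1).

G = (49/3, -1)

1. G_x = 49/3  [line -4·x + -17/3·y + 179/3 = 0 ∩ |GD|² = 157]
2. G_y = -1  [line -4·x + -17/3·y + 179/3 = 0 ∩ |GD|² = 157]
   → G = (49/3, -1)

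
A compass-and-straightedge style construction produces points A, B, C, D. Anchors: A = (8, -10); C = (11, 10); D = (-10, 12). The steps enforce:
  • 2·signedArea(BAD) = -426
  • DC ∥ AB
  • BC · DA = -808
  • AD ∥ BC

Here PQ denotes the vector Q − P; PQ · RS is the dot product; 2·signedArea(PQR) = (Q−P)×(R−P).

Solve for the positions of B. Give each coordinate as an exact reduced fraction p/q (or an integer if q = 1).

1. B_x = 29  [AD ∥ BC ∩ DC ∥ AB]
2. B_y = -12  [AD ∥ BC ∩ DC ∥ AB]
   → B = (29, -12)

B = (29, -12)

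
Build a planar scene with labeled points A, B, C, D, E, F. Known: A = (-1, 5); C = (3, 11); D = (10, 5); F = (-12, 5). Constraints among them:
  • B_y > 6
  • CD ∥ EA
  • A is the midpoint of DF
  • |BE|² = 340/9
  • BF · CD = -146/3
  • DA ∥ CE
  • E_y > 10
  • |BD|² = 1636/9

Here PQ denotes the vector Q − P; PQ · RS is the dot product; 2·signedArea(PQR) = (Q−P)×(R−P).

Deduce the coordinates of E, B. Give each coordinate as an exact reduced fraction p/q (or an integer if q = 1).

1. E_x = -8  [CD ∥ EA ∩ DA ∥ CE]
2. E_y = 11  [CD ∥ EA ∩ DA ∥ CE]
   → E = (-8, 11)
3. B_x = -10/3  [line -7·x + 6·y + -196/3 = 0 ∩ |BE|² = 340/9]
4. B_y = 7  [line -7·x + 6·y + -196/3 = 0 ∩ |BE|² = 340/9]
   → B = (-10/3, 7)

B = (-10/3, 7)
E = (-8, 11)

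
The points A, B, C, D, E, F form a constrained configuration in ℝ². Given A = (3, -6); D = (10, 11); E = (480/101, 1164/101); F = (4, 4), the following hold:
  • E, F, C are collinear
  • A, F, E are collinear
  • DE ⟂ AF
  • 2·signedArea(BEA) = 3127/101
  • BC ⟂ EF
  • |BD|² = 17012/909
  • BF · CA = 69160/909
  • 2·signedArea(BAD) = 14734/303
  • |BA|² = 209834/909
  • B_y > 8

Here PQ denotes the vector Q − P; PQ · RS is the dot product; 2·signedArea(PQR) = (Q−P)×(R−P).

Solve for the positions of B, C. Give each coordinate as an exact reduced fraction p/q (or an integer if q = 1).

B = (1894/303, 893/101)
C = (1364/303, 2732/303)

1. B_x = 1894/303  [2·signedArea(BAD) = 14734/303 ∩ 2·signedArea(BEA) = 3127/101]
2. B_y = 893/101  [2·signedArea(BAD) = 14734/303 ∩ 2·signedArea(BEA) = 3127/101]
   → B = (1894/303, 893/101)
3. C_x = 1364/303  [E, F, C are collinear ∩ BC ⟂ EF]
4. C_y = 2732/303  [E, F, C are collinear ∩ BC ⟂ EF]
   → C = (1364/303, 2732/303)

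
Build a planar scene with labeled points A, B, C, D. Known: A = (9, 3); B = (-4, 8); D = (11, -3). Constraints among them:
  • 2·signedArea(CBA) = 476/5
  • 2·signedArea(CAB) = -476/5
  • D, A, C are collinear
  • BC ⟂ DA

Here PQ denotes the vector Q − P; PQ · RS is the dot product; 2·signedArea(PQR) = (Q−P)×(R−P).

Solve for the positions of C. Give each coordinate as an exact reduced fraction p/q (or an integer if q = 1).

C = (31/5, 57/5)

1. C_x = 31/5  [D, A, C are collinear ∩ BC ⟂ DA]
2. C_y = 57/5  [D, A, C are collinear ∩ BC ⟂ DA]
   → C = (31/5, 57/5)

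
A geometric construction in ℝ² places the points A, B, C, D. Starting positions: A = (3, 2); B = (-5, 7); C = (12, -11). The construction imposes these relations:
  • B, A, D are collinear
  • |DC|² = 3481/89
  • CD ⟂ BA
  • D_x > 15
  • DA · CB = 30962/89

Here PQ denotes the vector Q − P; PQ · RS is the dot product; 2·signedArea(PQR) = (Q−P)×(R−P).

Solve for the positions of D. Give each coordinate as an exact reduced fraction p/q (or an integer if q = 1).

D = (1363/89, -507/89)

1. D_x = 1363/89  [B, A, D are collinear ∩ CD ⟂ BA]
2. D_y = -507/89  [B, A, D are collinear ∩ CD ⟂ BA]
   → D = (1363/89, -507/89)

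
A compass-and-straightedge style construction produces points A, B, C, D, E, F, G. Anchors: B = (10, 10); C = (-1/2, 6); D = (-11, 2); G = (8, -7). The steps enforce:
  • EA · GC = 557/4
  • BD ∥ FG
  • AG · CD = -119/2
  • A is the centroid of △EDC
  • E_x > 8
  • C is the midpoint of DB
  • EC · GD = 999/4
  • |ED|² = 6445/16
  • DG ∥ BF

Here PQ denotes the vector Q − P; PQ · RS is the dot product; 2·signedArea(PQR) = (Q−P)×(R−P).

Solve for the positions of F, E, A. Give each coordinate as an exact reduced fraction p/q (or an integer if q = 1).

1. F_x = 29  [BD ∥ FG ∩ DG ∥ BF]
2. F_y = 1  [BD ∥ FG ∩ DG ∥ BF]
   → F = (29, 1)
3. E_x = 17/2  [line 19·x + -9·y + -745/4 = 0 ∩ |ED|² = 6445/16]
4. E_y = -11/4  [line 19·x + -9·y + -745/4 = 0 ∩ |ED|² = 6445/16]
   → E = (17/2, -11/4)
5. A_x = -1  [A is the centroid of △EDC]
6. A_y = 7/4  [A is the centroid of △EDC]
   → A = (-1, 7/4)

A = (-1, 7/4)
E = (17/2, -11/4)
F = (29, 1)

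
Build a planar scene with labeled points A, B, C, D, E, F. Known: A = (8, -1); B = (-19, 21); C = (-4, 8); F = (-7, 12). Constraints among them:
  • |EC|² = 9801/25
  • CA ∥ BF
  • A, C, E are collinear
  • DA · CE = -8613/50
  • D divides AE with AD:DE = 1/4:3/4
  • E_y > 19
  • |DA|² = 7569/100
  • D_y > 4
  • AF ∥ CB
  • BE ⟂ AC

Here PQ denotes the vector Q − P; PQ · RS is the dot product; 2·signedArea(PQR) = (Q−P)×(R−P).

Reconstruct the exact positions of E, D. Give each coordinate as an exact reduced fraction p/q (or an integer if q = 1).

D = (26/25, 211/50)
E = (-496/25, 497/25)

1. E_x = -496/25  [A, C, E are collinear ∩ BE ⟂ AC]
2. E_y = 497/25  [A, C, E are collinear ∩ BE ⟂ AC]
   → E = (-496/25, 497/25)
3. D_x = 26/25  [D divides AE with AD:DE = 1/4:3/4]
4. D_y = 211/50  [D divides AE with AD:DE = 1/4:3/4]
   → D = (26/25, 211/50)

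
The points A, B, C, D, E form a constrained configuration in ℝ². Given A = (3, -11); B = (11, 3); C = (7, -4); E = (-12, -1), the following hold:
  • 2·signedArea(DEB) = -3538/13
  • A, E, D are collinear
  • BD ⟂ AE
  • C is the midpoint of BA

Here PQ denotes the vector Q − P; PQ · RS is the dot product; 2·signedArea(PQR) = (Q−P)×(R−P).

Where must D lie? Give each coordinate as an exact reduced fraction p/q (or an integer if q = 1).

D = (27/13, -135/13)

1. D_x = 27/13  [A, E, D are collinear ∩ BD ⟂ AE]
2. D_y = -135/13  [A, E, D are collinear ∩ BD ⟂ AE]
   → D = (27/13, -135/13)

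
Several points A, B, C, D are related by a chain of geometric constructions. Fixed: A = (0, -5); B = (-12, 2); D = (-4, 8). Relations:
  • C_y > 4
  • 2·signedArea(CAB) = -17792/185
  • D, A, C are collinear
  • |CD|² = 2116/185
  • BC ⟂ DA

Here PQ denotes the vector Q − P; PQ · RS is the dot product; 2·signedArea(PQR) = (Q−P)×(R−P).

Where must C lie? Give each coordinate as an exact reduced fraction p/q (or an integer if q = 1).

1. C_x = -556/185  [D, A, C are collinear ∩ BC ⟂ DA]
2. C_y = 882/185  [D, A, C are collinear ∩ BC ⟂ DA]
   → C = (-556/185, 882/185)

C = (-556/185, 882/185)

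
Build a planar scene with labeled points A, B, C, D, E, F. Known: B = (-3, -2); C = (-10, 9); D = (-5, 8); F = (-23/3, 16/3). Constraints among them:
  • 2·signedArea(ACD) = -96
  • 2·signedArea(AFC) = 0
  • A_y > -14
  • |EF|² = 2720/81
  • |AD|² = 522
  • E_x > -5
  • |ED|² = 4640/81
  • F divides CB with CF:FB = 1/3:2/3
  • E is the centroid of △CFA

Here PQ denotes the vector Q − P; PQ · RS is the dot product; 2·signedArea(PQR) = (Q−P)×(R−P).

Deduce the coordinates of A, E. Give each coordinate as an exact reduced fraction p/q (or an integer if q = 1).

A = (4, -13)
E = (-41/9, 4/9)

1. A_x = 4  [2·signedArea(AFC) = 0 ∩ 2·signedArea(ACD) = -96]
2. A_y = -13  [2·signedArea(AFC) = 0 ∩ 2·signedArea(ACD) = -96]
   → A = (4, -13)
3. E_x = -41/9  [E is the centroid of △CFA]
4. E_y = 4/9  [E is the centroid of △CFA]
   → E = (-41/9, 4/9)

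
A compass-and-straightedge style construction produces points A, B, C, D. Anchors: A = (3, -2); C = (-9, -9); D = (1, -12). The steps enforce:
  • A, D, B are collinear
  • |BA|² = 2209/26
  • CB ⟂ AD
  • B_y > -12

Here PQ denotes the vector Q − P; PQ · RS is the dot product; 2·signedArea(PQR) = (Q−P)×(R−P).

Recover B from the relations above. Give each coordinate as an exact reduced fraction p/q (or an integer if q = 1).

B = (31/26, -287/26)

1. B_x = 31/26  [A, D, B are collinear ∩ CB ⟂ AD]
2. B_y = -287/26  [A, D, B are collinear ∩ CB ⟂ AD]
   → B = (31/26, -287/26)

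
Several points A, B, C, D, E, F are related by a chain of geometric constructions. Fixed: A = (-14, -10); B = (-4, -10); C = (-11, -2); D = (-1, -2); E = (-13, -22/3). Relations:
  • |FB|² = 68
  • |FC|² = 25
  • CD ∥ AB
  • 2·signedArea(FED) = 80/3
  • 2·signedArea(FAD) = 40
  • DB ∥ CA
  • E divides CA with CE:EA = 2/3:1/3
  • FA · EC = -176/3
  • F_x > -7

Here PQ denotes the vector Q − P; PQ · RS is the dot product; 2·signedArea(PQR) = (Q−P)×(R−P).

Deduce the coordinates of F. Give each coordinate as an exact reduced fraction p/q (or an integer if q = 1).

1. F_x = -6  [2·signedArea(FAD) = 40 ∩ FA · EC = -176/3]
2. F_y = -2  [2·signedArea(FAD) = 40 ∩ FA · EC = -176/3]
   → F = (-6, -2)

F = (-6, -2)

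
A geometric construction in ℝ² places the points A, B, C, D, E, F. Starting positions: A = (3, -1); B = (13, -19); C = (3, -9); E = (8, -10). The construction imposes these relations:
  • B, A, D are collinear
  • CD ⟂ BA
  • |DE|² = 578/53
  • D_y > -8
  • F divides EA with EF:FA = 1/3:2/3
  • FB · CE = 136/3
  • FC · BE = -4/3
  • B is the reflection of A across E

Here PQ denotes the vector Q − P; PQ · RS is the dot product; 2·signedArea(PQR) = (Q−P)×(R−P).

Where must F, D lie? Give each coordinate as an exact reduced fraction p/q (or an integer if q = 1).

1. F_x = 19/3  [F divides EA with EF:FA = 1/3:2/3]
2. F_y = -7  [F divides EA with EF:FA = 1/3:2/3]
   → F = (19/3, -7)
3. D_x = 339/53  [B, A, D are collinear ∩ CD ⟂ BA]
4. D_y = -377/53  [B, A, D are collinear ∩ CD ⟂ BA]
   → D = (339/53, -377/53)

D = (339/53, -377/53)
F = (19/3, -7)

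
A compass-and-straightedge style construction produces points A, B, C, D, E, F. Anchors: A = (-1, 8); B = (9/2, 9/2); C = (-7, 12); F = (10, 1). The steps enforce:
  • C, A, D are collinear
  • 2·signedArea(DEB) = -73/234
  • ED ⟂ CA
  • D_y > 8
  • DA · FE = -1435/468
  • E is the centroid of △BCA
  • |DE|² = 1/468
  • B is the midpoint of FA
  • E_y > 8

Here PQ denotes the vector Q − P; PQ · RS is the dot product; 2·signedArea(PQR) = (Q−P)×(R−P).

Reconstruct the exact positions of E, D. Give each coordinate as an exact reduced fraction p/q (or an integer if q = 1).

1. E_x = -7/6  [E is the centroid of △BCA]
2. E_y = 49/6  [E is the centroid of △BCA]
   → E = (-7/6, 49/6)
3. D_x = -31/26  [C, A, D are collinear ∩ ED ⟂ CA]
4. D_y = 317/39  [C, A, D are collinear ∩ ED ⟂ CA]
   → D = (-31/26, 317/39)

D = (-31/26, 317/39)
E = (-7/6, 49/6)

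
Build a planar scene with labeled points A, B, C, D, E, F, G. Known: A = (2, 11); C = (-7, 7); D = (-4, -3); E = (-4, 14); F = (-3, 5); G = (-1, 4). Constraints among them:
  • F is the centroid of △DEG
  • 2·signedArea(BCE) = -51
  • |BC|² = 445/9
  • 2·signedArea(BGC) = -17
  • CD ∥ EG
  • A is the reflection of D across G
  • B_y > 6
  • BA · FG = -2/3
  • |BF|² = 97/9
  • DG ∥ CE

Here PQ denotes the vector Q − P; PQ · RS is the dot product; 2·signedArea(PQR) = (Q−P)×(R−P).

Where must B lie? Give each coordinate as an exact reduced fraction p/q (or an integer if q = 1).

B = (0, 19/3)

1. B_x = 0  [2·signedArea(BGC) = -17 ∩ 2·signedArea(BCE) = -51]
2. B_y = 19/3  [2·signedArea(BGC) = -17 ∩ 2·signedArea(BCE) = -51]
   → B = (0, 19/3)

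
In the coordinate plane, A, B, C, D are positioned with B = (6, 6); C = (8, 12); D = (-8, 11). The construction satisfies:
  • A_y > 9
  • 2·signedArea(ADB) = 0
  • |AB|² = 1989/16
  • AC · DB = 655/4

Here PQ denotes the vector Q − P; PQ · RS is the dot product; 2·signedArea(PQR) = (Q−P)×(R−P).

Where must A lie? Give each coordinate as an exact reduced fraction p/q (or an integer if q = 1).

A = (-9/2, 39/4)

1. A_x = -9/2  [2·signedArea(ADB) = 0 ∩ AC · DB = 655/4]
2. A_y = 39/4  [2·signedArea(ADB) = 0 ∩ AC · DB = 655/4]
   → A = (-9/2, 39/4)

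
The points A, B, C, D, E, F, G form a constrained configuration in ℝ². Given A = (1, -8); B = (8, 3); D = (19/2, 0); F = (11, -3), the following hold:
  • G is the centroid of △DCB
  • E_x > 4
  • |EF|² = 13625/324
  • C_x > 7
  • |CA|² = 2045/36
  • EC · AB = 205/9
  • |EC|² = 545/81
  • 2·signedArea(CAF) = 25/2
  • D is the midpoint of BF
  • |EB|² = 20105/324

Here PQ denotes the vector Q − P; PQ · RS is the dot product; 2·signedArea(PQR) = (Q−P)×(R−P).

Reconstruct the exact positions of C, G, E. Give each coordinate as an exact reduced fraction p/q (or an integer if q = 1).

1. C_x = 43/6  [line -5·x + 10·y + 145/2 = 0 ∩ |CA|² = 2045/36]
2. C_y = -11/3  [line -5·x + 10·y + 145/2 = 0 ∩ |CA|² = 2045/36]
   → C = (43/6, -11/3)
3. G_x = 74/9  [G is the centroid of △DCB]
4. G_y = -2/9  [G is the centroid of △DCB]
   → G = (74/9, -2/9)
5. E_x = 83/18  [line -7·x + -11·y + -233/18 = 0 ∩ |EB|² = 20105/324]
6. E_y = -37/9  [line -7·x + -11·y + -233/18 = 0 ∩ |EB|² = 20105/324]
   → E = (83/18, -37/9)

C = (43/6, -11/3)
E = (83/18, -37/9)
G = (74/9, -2/9)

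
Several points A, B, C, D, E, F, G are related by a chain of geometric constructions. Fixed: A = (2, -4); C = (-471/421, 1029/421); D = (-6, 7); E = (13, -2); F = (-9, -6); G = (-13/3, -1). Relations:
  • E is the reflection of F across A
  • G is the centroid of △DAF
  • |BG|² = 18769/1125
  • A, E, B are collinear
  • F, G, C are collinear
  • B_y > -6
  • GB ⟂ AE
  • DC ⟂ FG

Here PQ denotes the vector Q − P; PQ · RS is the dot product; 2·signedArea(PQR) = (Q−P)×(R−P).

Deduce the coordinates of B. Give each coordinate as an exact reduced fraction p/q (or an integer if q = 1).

B = (-1351/375, -1882/375)

1. B_x = -1351/375  [A, E, B are collinear ∩ GB ⟂ AE]
2. B_y = -1882/375  [A, E, B are collinear ∩ GB ⟂ AE]
   → B = (-1351/375, -1882/375)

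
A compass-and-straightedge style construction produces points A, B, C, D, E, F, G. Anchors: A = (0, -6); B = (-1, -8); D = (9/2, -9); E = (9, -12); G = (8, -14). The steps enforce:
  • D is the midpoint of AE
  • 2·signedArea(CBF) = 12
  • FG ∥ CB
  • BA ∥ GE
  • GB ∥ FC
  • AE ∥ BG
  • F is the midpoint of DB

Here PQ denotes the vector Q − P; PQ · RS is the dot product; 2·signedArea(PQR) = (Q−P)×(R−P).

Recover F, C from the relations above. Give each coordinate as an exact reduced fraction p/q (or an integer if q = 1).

1. F_x = 7/4  [F is the midpoint of DB]
2. F_y = -17/2  [F is the midpoint of DB]
   → F = (7/4, -17/2)
3. C_x = -29/4  [FG ∥ CB ∩ GB ∥ FC]
4. C_y = -5/2  [FG ∥ CB ∩ GB ∥ FC]
   → C = (-29/4, -5/2)

C = (-29/4, -5/2)
F = (7/4, -17/2)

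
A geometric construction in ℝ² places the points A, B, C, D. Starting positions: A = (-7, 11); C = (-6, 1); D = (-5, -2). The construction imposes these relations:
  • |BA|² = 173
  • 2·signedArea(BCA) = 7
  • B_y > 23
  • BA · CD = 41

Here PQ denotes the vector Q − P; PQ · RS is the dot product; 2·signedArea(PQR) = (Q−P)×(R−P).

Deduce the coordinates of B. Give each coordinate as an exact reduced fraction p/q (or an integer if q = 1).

1. B_x = -9  [BA · CD = 41 ∩ 2·signedArea(BCA) = 7]
2. B_y = 24  [BA · CD = 41 ∩ 2·signedArea(BCA) = 7]
   → B = (-9, 24)

B = (-9, 24)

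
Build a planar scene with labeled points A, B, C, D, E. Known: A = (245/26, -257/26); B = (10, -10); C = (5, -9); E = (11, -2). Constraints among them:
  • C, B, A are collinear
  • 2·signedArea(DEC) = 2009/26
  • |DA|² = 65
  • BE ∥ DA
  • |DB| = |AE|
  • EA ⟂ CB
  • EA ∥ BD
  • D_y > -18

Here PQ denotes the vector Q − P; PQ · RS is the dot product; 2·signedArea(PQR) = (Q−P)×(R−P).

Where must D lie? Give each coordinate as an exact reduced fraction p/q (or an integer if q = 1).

1. D_x = 219/26  [BE ∥ DA ∩ EA ∥ BD]
2. D_y = -465/26  [BE ∥ DA ∩ EA ∥ BD]
   → D = (219/26, -465/26)

D = (219/26, -465/26)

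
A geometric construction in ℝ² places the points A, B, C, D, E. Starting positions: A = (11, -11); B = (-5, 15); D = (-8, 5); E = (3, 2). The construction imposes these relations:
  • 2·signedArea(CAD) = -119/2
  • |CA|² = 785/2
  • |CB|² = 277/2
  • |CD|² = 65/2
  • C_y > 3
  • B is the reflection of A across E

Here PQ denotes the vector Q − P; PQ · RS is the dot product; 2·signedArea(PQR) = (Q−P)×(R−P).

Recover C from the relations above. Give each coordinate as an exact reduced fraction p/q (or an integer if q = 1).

C = (-5/2, 7/2)

1. C_x = -5/2  [line -16·x + -19·y + 53/2 = 0 ∩ |CA|² = 785/2]
2. C_y = 7/2  [line -16·x + -19·y + 53/2 = 0 ∩ |CA|² = 785/2]
   → C = (-5/2, 7/2)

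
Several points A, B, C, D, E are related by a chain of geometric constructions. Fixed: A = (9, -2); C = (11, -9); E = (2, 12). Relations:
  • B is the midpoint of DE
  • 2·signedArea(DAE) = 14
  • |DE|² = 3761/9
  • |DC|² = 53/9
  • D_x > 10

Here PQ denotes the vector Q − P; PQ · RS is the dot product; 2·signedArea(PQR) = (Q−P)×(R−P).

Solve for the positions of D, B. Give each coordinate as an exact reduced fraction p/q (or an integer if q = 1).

B = (37/6, 8/3)
D = (31/3, -20/3)

1. D_x = 31/3  [line -14·x + -7·y + 98 = 0 ∩ |DE|² = 3761/9]
2. D_y = -20/3  [line -14·x + -7·y + 98 = 0 ∩ |DE|² = 3761/9]
   → D = (31/3, -20/3)
3. B_x = 37/6  [B is the midpoint of DE]
4. B_y = 8/3  [B is the midpoint of DE]
   → B = (37/6, 8/3)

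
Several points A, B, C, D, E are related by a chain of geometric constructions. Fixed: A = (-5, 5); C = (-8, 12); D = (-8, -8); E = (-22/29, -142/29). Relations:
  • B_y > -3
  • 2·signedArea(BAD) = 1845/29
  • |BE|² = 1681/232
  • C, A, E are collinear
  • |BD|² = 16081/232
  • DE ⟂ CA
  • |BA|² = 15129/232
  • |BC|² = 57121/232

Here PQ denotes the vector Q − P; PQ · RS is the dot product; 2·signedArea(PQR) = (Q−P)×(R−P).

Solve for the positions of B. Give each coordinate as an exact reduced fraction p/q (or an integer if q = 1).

1. B_x = -211/116  [line 13·x + -3·y + 475/29 = 0 ∩ |BE|² = 1681/232]
2. B_y = -281/116  [line 13·x + -3·y + 475/29 = 0 ∩ |BE|² = 1681/232]
   → B = (-211/116, -281/116)

B = (-211/116, -281/116)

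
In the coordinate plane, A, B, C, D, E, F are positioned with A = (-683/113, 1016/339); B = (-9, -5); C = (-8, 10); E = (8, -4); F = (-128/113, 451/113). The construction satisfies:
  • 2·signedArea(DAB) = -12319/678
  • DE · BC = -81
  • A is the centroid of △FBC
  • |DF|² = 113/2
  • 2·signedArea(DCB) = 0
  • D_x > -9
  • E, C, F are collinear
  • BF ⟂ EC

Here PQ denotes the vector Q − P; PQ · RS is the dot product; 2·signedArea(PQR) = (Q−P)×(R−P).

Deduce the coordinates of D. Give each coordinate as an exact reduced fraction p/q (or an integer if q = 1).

D = (-17/2, 5/2)

1. D_x = -17/2  [2·signedArea(DCB) = 0 ∩ 2·signedArea(DAB) = -12319/678]
2. D_y = 5/2  [2·signedArea(DCB) = 0 ∩ 2·signedArea(DAB) = -12319/678]
   → D = (-17/2, 5/2)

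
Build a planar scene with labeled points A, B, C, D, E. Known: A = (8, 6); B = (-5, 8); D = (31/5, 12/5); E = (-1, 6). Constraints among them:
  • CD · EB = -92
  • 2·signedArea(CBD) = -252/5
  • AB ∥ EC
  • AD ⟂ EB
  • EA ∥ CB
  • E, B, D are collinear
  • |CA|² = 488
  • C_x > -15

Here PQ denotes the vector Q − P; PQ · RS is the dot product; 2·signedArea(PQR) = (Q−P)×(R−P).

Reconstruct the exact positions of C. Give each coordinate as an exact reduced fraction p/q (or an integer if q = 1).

C = (-14, 8)

1. C_x = -14  [EA ∥ CB ∩ AB ∥ EC]
2. C_y = 8  [EA ∥ CB ∩ AB ∥ EC]
   → C = (-14, 8)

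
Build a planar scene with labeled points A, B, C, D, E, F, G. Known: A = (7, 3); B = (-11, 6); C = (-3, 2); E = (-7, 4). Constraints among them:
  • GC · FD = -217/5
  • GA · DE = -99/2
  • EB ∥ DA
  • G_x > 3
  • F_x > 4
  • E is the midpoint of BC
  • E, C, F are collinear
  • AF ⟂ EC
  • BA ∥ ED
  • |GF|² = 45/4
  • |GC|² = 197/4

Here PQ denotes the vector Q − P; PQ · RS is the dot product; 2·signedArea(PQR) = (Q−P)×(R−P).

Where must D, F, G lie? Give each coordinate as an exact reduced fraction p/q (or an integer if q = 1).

D = (11, 1)
F = (23/5, -9/5)
G = (4, 3/2)

1. D_x = 11  [EB ∥ DA ∩ BA ∥ ED]
2. D_y = 1  [EB ∥ DA ∩ BA ∥ ED]
   → D = (11, 1)
3. F_x = 23/5  [E, C, F are collinear ∩ AF ⟂ EC]
4. F_y = -9/5  [E, C, F are collinear ∩ AF ⟂ EC]
   → F = (23/5, -9/5)
5. G_x = 4  [GC · FD = -217/5 ∩ GA · DE = -99/2]
6. G_y = 3/2  [GC · FD = -217/5 ∩ GA · DE = -99/2]
   → G = (4, 3/2)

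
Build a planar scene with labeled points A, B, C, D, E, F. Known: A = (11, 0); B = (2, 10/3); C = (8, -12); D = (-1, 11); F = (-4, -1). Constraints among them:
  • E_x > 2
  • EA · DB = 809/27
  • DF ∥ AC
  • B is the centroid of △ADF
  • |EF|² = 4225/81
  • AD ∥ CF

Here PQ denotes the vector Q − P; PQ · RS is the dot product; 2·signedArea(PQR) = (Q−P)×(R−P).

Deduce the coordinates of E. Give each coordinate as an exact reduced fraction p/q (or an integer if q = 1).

E = (3, 7/9)

1. E_x = 3  [line -3·x + 23/3·y + 82/27 = 0 ∩ |EF|² = 4225/81]
2. E_y = 7/9  [line -3·x + 23/3·y + 82/27 = 0 ∩ |EF|² = 4225/81]
   → E = (3, 7/9)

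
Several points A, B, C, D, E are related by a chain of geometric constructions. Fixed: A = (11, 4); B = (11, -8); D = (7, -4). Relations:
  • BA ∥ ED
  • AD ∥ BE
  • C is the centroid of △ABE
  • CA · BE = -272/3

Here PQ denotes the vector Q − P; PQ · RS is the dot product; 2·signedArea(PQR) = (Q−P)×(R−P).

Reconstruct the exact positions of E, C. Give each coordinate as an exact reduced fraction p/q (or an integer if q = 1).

1. E_x = 7  [BA ∥ ED ∩ AD ∥ BE]
2. E_y = -16  [BA ∥ ED ∩ AD ∥ BE]
   → E = (7, -16)
3. C_x = 29/3  [C is the centroid of △ABE]
4. C_y = -20/3  [C is the centroid of △ABE]
   → C = (29/3, -20/3)

C = (29/3, -20/3)
E = (7, -16)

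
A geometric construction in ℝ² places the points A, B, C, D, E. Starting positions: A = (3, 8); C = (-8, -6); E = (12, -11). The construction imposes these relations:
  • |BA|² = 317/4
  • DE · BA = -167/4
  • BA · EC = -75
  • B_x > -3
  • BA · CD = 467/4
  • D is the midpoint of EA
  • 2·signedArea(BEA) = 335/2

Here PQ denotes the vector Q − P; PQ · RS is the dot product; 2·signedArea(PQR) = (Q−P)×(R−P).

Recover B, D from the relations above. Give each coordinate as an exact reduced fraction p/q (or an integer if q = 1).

B = (-5/2, 1)
D = (15/2, -3/2)

1. B_x = -5/2  [2·signedArea(BEA) = 335/2 ∩ BA · EC = -75]
2. B_y = 1  [2·signedArea(BEA) = 335/2 ∩ BA · EC = -75]
   → B = (-5/2, 1)
3. D_x = 15/2  [BA · CD = 467/4 ∩ D is the midpoint of EA]
4. D_y = -3/2  [BA · CD = 467/4 ∩ D is the midpoint of EA]
   → D = (15/2, -3/2)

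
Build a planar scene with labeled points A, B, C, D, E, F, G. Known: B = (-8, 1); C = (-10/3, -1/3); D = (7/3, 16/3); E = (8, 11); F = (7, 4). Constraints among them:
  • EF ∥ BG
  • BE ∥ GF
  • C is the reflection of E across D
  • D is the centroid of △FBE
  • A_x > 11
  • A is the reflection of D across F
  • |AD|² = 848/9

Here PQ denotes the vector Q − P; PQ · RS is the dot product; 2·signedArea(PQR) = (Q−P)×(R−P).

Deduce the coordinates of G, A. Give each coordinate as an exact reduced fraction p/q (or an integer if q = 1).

A = (35/3, 8/3)
G = (-9, -6)

1. G_x = -9  [BE ∥ GF ∩ EF ∥ BG]
2. G_y = -6  [BE ∥ GF ∩ EF ∥ BG]
   → G = (-9, -6)
3. A_x = 35/3  [A is the reflection of D across F]
4. A_y = 8/3  [A is the reflection of D across F]
   → A = (35/3, 8/3)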